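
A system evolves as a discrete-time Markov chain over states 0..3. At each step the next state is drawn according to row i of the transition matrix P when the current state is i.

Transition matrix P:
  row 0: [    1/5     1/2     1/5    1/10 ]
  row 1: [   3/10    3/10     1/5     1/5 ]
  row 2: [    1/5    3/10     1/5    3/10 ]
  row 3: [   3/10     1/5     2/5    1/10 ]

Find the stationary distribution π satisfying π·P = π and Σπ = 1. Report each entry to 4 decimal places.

π = [0.2513, 0.3322, 0.2361, 0.1804]

Balance equations π_j = Σ_i π_i·P[i][j]:
  π_0 = 1/5·π_0 + 3/10·π_1 + 1/5·π_2 + 3/10·π_3
  π_1 = 1/2·π_0 + 3/10·π_1 + 3/10·π_2 + 1/5·π_3
  π_2 = 1/5·π_0 + 1/5·π_1 + 1/5·π_2 + 2/5·π_3
  normalize: π_0 + π_1 + π_2 + π_3 = 1
Solving the linear system gives exactly π = [149/593, 197/593, 140/593, 107/593].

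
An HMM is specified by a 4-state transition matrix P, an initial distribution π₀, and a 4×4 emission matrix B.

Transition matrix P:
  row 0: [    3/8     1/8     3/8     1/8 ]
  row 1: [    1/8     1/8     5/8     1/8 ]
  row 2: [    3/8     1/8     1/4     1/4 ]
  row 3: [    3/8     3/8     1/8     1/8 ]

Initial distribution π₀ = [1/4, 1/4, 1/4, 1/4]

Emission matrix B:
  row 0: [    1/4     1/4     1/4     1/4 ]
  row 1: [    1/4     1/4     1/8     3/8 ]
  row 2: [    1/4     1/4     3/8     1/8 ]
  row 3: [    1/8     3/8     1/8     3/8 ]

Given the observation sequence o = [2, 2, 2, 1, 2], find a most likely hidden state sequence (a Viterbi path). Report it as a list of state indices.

t=0: δ = [6.250e-02, 3.125e-02, 9.375e-02, 3.125e-02]  (obs o_0=2)
t=1: δ = [8.789e-03, 1.465e-03, 8.789e-03, 2.930e-03]  ψ = [2, 2, 0, 2]  (obs o_1=2)
t=2: δ = [8.240e-04, 1.373e-04, 1.236e-03, 2.747e-04]  ψ = [0, 0, 0, 2]  (obs o_2=2)
t=3: δ = [1.159e-04, 3.862e-05, 7.725e-05, 1.159e-04]  ψ = [2, 2, 0, 2]  (obs o_3=1)
t=4: δ = [1.086e-05, 5.431e-06, 1.629e-05, 2.414e-06]  ψ = [0, 3, 0, 2]  (obs o_4=2)
backtrack: best end state = 2; path = [2, 0, 2, 0, 2]

path = [2, 0, 2, 0, 2]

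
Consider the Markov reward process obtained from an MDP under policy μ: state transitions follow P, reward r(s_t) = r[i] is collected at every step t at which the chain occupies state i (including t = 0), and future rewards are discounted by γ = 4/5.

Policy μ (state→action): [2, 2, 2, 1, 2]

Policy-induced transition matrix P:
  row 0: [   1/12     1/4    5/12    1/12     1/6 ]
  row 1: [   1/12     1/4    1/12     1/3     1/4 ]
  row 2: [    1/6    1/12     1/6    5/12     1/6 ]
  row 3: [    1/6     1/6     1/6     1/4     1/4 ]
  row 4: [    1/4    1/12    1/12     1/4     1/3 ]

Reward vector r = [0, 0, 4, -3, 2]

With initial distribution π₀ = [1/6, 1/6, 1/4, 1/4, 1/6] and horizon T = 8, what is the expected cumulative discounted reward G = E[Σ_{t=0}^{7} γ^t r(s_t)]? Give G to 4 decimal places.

t=0: π = [0.1667, 0.1667, 0.2500, 0.2500, 0.1667], E[r] = 0.5833, γ^t·E[r] = 0.583333, running G = 0.583333
t=1: π = [0.1528, 0.1597, 0.1806, 0.2778, 0.2292], E[r] = 0.3472, γ^t·E[r] = 0.277778, running G = 0.861111
t=2: π = [0.1597, 0.1586, 0.1725, 0.2679, 0.2413], E[r] = 0.3686, γ^t·E[r] = 0.235926, running G = 1.097037
t=3: π = [0.1603, 0.1587, 0.1733, 0.2653, 0.2424], E[r] = 0.3819, γ^t·E[r] = 0.195556, running G = 1.292593
t=4: π = [0.1603, 0.1586, 0.1733, 0.2654, 0.2424], E[r] = 0.3818, γ^t·E[r] = 0.156400, running G = 1.448993
t=5: π = [0.1603, 0.1586, 0.1733, 0.2654, 0.2424], E[r] = 0.3819, γ^t·E[r] = 0.125151, running G = 1.574143
t=6: π = [0.1603, 0.1586, 0.1733, 0.2654, 0.2424], E[r] = 0.3819, γ^t·E[r] = 0.100120, running G = 1.674263
t=7: π = [0.1603, 0.1586, 0.1733, 0.2654, 0.2424], E[r] = 0.3819, γ^t·E[r] = 0.080096, running G = 1.754359

G = 1.7544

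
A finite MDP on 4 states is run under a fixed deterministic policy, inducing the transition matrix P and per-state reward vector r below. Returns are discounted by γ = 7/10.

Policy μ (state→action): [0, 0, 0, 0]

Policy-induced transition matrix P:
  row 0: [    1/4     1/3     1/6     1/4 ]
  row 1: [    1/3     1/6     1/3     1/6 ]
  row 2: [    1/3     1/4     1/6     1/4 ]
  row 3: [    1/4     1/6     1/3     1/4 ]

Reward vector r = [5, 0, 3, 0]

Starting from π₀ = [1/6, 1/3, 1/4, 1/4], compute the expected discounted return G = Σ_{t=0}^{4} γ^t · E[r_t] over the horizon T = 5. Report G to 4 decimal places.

t=0: π = [0.1667, 0.3333, 0.2500, 0.2500], E[r] = 1.5833, γ^t·E[r] = 1.583333, running G = 1.583333
t=1: π = [0.2986, 0.2153, 0.2639, 0.2222], E[r] = 2.2847, γ^t·E[r] = 1.599306, running G = 3.182639
t=2: π = [0.2899, 0.2384, 0.2396, 0.2321], E[r] = 2.1684, γ^t·E[r] = 1.062517, running G = 4.245156
t=3: π = [0.2898, 0.2350, 0.2451, 0.2301], E[r] = 2.1844, γ^t·E[r] = 0.749254, running G = 4.994410
t=4: π = [0.2900, 0.2354, 0.2442, 0.2304], E[r] = 2.1826, γ^t·E[r] = 0.524032, running G = 5.518442

G = 5.5184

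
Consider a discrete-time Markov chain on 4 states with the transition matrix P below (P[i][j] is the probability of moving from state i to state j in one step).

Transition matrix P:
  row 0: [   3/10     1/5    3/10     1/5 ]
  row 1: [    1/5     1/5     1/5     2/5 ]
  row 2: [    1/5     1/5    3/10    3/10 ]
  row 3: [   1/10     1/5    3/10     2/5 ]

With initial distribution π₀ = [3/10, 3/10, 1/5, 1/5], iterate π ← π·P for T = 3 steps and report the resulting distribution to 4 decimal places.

π = [0.1858, 0.2000, 0.2800, 0.3342]

t=0: π = [0.3000, 0.3000, 0.2000, 0.2000]
t=1: π = [0.2100, 0.2000, 0.2700, 0.3200]
t=2: π = [0.1890, 0.2000, 0.2800, 0.3310]
t=3: π = [0.1858, 0.2000, 0.2800, 0.3342]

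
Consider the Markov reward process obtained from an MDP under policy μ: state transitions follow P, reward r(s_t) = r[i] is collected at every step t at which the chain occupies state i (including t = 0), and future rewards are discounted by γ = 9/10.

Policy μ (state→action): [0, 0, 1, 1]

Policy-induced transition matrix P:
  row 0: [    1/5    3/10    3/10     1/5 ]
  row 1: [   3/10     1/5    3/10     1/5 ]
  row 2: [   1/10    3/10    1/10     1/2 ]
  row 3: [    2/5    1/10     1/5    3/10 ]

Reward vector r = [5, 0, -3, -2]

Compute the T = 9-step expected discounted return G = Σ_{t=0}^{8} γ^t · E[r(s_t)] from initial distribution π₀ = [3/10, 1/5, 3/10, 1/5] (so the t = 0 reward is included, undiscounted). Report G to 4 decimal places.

G = 0.2037

t=0: π = [0.3000, 0.2000, 0.3000, 0.2000], E[r] = 0.2000, γ^t·E[r] = 0.200000, running G = 0.200000
t=1: π = [0.2300, 0.2400, 0.2200, 0.3100], E[r] = -0.1300, γ^t·E[r] = -0.117000, running G = 0.083000
t=2: π = [0.2640, 0.2140, 0.2250, 0.2970], E[r] = 0.0510, γ^t·E[r] = 0.041310, running G = 0.124310
t=3: π = [0.2583, 0.2192, 0.2253, 0.2972], E[r] = 0.0212, γ^t·E[r] = 0.015455, running G = 0.139765
t=4: π = [0.2588, 0.2186, 0.2252, 0.2973], E[r] = 0.0239, γ^t·E[r] = 0.015661, running G = 0.155426
t=5: π = [0.2588, 0.2187, 0.2252, 0.2973], E[r] = 0.0238, γ^t·E[r] = 0.014025, running G = 0.169451
t=6: π = [0.2588, 0.2187, 0.2252, 0.2973], E[r] = 0.0238, γ^t·E[r] = 0.012622, running G = 0.182073
t=7: π = [0.2588, 0.2187, 0.2252, 0.2973], E[r] = 0.0238, γ^t·E[r] = 0.011360, running G = 0.193433
t=8: π = [0.2588, 0.2187, 0.2252, 0.2973], E[r] = 0.0238, γ^t·E[r] = 0.010224, running G = 0.203657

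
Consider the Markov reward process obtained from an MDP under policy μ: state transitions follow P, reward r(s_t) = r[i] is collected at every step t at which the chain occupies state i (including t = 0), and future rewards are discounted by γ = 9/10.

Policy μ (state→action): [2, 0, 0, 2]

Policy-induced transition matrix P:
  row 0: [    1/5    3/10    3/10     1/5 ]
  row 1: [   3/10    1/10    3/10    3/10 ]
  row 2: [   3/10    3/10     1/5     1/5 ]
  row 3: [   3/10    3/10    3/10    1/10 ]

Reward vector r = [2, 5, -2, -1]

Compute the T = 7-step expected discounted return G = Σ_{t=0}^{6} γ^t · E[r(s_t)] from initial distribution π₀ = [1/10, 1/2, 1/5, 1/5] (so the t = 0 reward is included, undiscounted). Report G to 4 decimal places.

t=0: π = [0.1000, 0.5000, 0.2000, 0.2000], E[r] = 2.1000, γ^t·E[r] = 2.100000, running G = 2.100000
t=1: π = [0.2900, 0.2000, 0.2800, 0.2300], E[r] = 0.7900, γ^t·E[r] = 0.711000, running G = 2.811000
t=2: π = [0.2710, 0.2600, 0.2720, 0.1970], E[r] = 1.1010, γ^t·E[r] = 0.891810, running G = 3.702810
t=3: π = [0.2729, 0.2480, 0.2728, 0.2063], E[r] = 1.0339, γ^t·E[r] = 0.753713, running G = 4.456523
t=4: π = [0.2727, 0.2504, 0.2727, 0.2042], E[r] = 1.0478, γ^t·E[r] = 0.687468, running G = 5.143991
t=5: π = [0.2727, 0.2499, 0.2727, 0.2046], E[r] = 1.0450, γ^t·E[r] = 0.617050, running G = 5.761041
t=6: π = [0.2727, 0.2500, 0.2727, 0.2045], E[r] = 1.0456, γ^t·E[r] = 0.555648, running G = 6.316689

G = 6.3167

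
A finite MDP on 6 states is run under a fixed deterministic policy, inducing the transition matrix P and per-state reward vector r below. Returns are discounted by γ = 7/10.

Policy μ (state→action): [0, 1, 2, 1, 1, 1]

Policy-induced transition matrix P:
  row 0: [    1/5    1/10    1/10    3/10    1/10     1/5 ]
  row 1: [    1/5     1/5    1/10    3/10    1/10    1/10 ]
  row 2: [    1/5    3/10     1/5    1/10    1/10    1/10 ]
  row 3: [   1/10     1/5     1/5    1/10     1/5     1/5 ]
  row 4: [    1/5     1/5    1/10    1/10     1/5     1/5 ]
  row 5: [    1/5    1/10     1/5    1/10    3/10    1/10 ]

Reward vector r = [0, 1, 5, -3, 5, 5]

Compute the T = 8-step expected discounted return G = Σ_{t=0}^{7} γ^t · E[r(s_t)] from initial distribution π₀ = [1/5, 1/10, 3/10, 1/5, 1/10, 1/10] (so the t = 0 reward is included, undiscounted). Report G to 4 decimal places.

G = 6.2458

t=0: π = [0.2000, 0.1000, 0.3000, 0.2000, 0.1000, 0.1000], E[r] = 2.0000, γ^t·E[r] = 2.000000, running G = 2.000000
t=1: π = [0.1800, 0.2000, 0.1600, 0.1600, 0.1500, 0.1500], E[r] = 2.0200, γ^t·E[r] = 1.414000, running G = 3.414000
t=2: π = [0.1840, 0.1830, 0.1470, 0.1760, 0.1610, 0.1490], E[r] = 1.9400, γ^t·E[r] = 0.950600, running G = 4.364600
t=3: π = [0.1824, 0.1814, 0.1472, 0.1734, 0.1635, 0.1521], E[r] = 1.9752, γ^t·E[r] = 0.677494, running G = 5.042094
t=4: π = [0.1827, 0.1813, 0.1473, 0.1728, 0.1641, 0.1519], E[r] = 1.9795, γ^t·E[r] = 0.475288, running G = 5.517381
t=5: π = [0.1827, 0.1813, 0.1472, 0.1728, 0.1641, 0.1520], E[r] = 1.9790, γ^t·E[r] = 0.332614, running G = 5.849995
t=6: π = [0.1827, 0.1813, 0.1472, 0.1728, 0.1641, 0.1520], E[r] = 1.9790, γ^t·E[r] = 0.232827, running G = 6.082822
t=7: π = [0.1827, 0.1813, 0.1472, 0.1728, 0.1641, 0.1520], E[r] = 1.9790, γ^t·E[r] = 0.162982, running G = 6.245804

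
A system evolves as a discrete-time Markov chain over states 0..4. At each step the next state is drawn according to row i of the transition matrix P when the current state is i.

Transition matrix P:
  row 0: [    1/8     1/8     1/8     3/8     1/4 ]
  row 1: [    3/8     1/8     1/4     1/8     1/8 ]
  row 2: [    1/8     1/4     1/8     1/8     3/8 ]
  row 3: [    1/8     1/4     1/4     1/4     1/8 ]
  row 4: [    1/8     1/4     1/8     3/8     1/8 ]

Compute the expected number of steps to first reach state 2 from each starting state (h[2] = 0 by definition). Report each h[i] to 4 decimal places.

First-step conditioning: h[2] = 0; for i ≠ 2, h[i] = 1 + Σ_k P[i][k]·h[k].
  h[0] = 1 + 1/8·h[0] + 1/8·h[1] + 3/8·h[3] + 1/4·h[4]
  h[1] = 1 + 3/8·h[0] + 1/8·h[1] + 1/8·h[3] + 1/8·h[4]
  h[3] = 1 + 1/8·h[0] + 1/4·h[1] + 1/4·h[3] + 1/8·h[4]
  h[4] = 1 + 1/8·h[0] + 1/4·h[1] + 3/8·h[3] + 1/8·h[4]
Solving the 4×4 linear system over states ≠ 2 gives exactly h = [5384/993, 4880/993, 0, 4736/993, 1776/331] (h[2] = 0 is the target).

h = [5.4220, 4.9144, 0.0000, 4.7694, 5.3656]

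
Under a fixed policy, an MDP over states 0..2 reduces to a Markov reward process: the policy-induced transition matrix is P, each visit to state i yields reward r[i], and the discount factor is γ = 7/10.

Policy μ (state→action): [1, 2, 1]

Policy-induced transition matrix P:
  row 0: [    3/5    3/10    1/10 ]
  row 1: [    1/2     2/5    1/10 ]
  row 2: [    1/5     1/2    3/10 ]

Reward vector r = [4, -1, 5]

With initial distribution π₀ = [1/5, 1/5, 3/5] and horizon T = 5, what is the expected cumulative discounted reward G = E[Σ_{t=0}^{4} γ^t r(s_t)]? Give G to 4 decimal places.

t=0: π = [0.2000, 0.2000, 0.6000], E[r] = 3.6000, γ^t·E[r] = 3.600000, running G = 3.600000
t=1: π = [0.3400, 0.4400, 0.2200], E[r] = 2.0200, γ^t·E[r] = 1.414000, running G = 5.014000
t=2: π = [0.4680, 0.3880, 0.1440], E[r] = 2.2040, γ^t·E[r] = 1.079960, running G = 6.093960
t=3: π = [0.5036, 0.3676, 0.1288], E[r] = 2.2908, γ^t·E[r] = 0.785744, running G = 6.879704
t=4: π = [0.5117, 0.3625, 0.1258], E[r] = 2.3132, γ^t·E[r] = 0.555390, running G = 7.435094

G = 7.4351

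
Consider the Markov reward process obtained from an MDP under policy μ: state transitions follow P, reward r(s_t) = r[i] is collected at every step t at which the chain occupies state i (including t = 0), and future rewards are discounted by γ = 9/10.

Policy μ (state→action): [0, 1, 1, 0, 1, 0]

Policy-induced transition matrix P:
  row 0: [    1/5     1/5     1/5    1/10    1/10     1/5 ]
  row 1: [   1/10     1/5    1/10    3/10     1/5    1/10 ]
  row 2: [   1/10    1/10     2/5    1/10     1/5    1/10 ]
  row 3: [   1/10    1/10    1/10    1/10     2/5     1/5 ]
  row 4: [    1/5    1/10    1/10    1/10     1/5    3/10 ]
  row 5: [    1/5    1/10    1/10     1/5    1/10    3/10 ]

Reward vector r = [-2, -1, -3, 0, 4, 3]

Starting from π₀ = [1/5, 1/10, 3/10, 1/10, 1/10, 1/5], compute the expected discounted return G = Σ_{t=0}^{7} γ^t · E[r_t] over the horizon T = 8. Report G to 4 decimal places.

t=0: π = [0.2000, 0.1000, 0.3000, 0.1000, 0.1000, 0.2000], E[r] = -0.4000, γ^t·E[r] = -0.400000, running G = -0.400000
t=1: π = [0.1500, 0.1300, 0.2100, 0.1400, 0.1800, 0.1900], E[r] = 0.2300, γ^t·E[r] = 0.207000, running G = -0.193000
t=2: π = [0.1520, 0.1280, 0.1780, 0.1450, 0.1940, 0.2030], E[r] = 0.4190, γ^t·E[r] = 0.339390, running G = 0.146390
t=3: π = [0.1549, 0.1280, 0.1686, 0.1459, 0.1935, 0.2091], E[r] = 0.4577, γ^t·E[r] = 0.333663, running G = 0.480053
t=4: π = [0.1558, 0.1283, 0.1661, 0.1465, 0.1928, 0.2106], E[r] = 0.4649, γ^t·E[r] = 0.305034, running G = 0.785087
t=5: π = [0.1559, 0.1284, 0.1654, 0.1467, 0.1927, 0.2109], E[r] = 0.4670, γ^t·E[r] = 0.275733, running G = 1.060820
t=6: π = [0.1559, 0.1284, 0.1652, 0.1468, 0.1927, 0.2110], E[r] = 0.4676, γ^t·E[r] = 0.248513, running G = 1.309333
t=7: π = [0.1560, 0.1284, 0.1652, 0.1468, 0.1927, 0.2110], E[r] = 0.4678, γ^t·E[r] = 0.223755, running G = 1.533088

G = 1.5331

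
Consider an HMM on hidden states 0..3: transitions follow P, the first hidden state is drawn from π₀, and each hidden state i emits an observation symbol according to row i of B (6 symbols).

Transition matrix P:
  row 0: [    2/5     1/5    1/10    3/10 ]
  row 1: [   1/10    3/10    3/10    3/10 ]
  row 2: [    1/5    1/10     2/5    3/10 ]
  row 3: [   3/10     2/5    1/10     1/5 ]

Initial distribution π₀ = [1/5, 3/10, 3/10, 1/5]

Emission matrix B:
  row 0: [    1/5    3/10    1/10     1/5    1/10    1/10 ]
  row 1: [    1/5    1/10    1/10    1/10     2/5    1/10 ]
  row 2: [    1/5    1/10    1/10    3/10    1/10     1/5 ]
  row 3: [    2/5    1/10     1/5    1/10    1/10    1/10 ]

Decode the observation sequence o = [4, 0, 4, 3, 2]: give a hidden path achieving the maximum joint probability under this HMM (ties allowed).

path = [1, 3, 1, 2, 3]

t=0: δ = [2.000e-02, 1.200e-01, 3.000e-02, 2.000e-02]  (obs o_0=4)
t=1: δ = [2.400e-03, 7.200e-03, 7.200e-03, 1.440e-02]  ψ = [1, 1, 1, 1]  (obs o_1=0)
t=2: δ = [4.320e-04, 2.304e-03, 2.880e-04, 2.880e-04]  ψ = [3, 3, 2, 3]  (obs o_2=4)
t=3: δ = [4.608e-05, 6.912e-05, 2.074e-04, 6.912e-05]  ψ = [1, 1, 1, 1]  (obs o_3=3)
t=4: δ = [4.147e-06, 2.765e-06, 8.294e-06, 1.244e-05]  ψ = [2, 3, 2, 2]  (obs o_4=2)
backtrack: best end state = 3; path = [1, 3, 1, 2, 3]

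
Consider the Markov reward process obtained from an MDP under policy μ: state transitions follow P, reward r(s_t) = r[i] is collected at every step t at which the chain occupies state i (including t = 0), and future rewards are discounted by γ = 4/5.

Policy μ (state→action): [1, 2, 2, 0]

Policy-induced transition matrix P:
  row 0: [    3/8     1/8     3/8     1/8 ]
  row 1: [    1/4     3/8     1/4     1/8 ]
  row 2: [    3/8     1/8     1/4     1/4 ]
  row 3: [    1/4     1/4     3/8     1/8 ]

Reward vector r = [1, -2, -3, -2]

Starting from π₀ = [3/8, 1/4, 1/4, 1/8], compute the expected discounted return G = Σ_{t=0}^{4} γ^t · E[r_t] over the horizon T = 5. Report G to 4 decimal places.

t=0: π = [0.3750, 0.2500, 0.2500, 0.1250], E[r] = -1.1250, γ^t·E[r] = -1.125000, running G = -1.125000
t=1: π = [0.3281, 0.2031, 0.3125, 0.1563], E[r] = -1.3281, γ^t·E[r] = -1.062500, running G = -2.187500
t=2: π = [0.3301, 0.1953, 0.3105, 0.1641], E[r] = -1.3203, γ^t·E[r] = -0.845000, running G = -3.032500
t=3: π = [0.3301, 0.1943, 0.3118, 0.1638], E[r] = -1.3215, γ^t·E[r] = -0.676625, running G = -3.709125
t=4: π = [0.3302, 0.1941, 0.3117, 0.1640], E[r] = -1.3210, γ^t·E[r] = -0.541100, running G = -4.250225

G = -4.2502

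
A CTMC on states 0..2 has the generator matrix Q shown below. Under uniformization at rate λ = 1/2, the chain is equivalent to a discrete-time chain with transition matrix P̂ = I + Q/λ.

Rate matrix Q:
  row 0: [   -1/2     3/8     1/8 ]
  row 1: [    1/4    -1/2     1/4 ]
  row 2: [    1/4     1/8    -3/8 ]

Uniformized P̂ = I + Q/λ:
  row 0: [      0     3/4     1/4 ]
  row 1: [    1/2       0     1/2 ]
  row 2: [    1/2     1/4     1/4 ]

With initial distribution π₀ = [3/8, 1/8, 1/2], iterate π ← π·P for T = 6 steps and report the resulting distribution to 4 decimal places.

t=0: π = [0.3750, 0.1250, 0.5000]
t=1: π = [0.3125, 0.4063, 0.2813]
t=2: π = [0.3438, 0.3047, 0.3516]
t=3: π = [0.3281, 0.3457, 0.3262]
t=4: π = [0.3359, 0.3276, 0.3364]
t=5: π = [0.3320, 0.3361, 0.3319]
t=6: π = [0.3340, 0.3320, 0.3340]

π = [0.3340, 0.3320, 0.3340]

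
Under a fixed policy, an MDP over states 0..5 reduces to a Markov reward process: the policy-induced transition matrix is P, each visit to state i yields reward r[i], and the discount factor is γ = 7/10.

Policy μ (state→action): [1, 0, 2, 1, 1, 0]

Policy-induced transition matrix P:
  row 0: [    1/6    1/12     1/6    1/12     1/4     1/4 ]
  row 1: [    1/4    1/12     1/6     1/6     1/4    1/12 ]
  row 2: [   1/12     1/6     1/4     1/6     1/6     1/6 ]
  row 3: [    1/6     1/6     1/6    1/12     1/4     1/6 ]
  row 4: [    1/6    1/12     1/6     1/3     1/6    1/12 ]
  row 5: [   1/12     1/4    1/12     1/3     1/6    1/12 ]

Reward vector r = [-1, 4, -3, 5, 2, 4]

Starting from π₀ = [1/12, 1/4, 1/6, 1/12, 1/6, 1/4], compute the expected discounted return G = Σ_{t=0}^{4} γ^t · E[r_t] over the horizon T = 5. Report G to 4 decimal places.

t=0: π = [0.0833, 0.2500, 0.1667, 0.0833, 0.1667, 0.2500], E[r] = 2.1667, γ^t·E[r] = 2.166667, running G = 2.166667
t=1: π = [0.1528, 0.1458, 0.1597, 0.2222, 0.2014, 0.1181], E[r] = 1.9375, γ^t·E[r] = 1.356250, running G = 3.522917
t=2: π = [0.1557, 0.1348, 0.1701, 0.1887, 0.2101, 0.1406], E[r] = 1.7992, γ^t·E[r] = 0.881603, running G = 4.404520
t=3: π = [0.1520, 0.1367, 0.1691, 0.1964, 0.2066, 0.1392], E[r] = 1.8393, γ^t·E[r] = 0.630884, running G = 5.035404
t=4: π = [0.1524, 0.1370, 0.1692, 0.1953, 0.2071, 0.1391], E[r] = 1.8351, γ^t·E[r] = 0.440613, running G = 5.476017

G = 5.4760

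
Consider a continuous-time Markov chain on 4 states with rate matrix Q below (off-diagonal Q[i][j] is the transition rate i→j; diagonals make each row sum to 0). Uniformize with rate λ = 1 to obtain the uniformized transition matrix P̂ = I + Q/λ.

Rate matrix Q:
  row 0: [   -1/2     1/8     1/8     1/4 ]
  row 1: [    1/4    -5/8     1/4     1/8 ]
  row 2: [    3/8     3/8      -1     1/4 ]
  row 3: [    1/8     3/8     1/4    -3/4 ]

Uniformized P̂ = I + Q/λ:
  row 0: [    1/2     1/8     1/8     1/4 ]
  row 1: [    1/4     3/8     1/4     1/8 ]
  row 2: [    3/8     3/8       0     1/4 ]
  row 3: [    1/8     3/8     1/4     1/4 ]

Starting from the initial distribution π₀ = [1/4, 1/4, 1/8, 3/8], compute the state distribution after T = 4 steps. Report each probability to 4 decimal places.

π = [0.3255, 0.2941, 0.1674, 0.2130]

t=0: π = [0.2500, 0.2500, 0.1250, 0.3750]
t=1: π = [0.2813, 0.3125, 0.1875, 0.2188]
t=2: π = [0.3164, 0.3047, 0.1680, 0.2109]
t=3: π = [0.3237, 0.2959, 0.1685, 0.2119]
t=4: π = [0.3255, 0.2941, 0.1674, 0.2130]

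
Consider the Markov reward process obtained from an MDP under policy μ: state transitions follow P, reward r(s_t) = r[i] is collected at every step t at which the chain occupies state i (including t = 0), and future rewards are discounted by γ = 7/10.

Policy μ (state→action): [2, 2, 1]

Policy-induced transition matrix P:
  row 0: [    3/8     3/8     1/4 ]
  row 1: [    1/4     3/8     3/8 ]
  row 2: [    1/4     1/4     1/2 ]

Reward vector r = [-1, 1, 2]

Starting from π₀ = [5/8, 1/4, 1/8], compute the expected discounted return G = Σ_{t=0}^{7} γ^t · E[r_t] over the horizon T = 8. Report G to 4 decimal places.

t=0: π = [0.6250, 0.2500, 0.1250], E[r] = -0.1250, γ^t·E[r] = -0.125000, running G = -0.125000
t=1: π = [0.3281, 0.3594, 0.3125], E[r] = 0.6563, γ^t·E[r] = 0.459375, running G = 0.334375
t=2: π = [0.2910, 0.3359, 0.3730], E[r] = 0.7910, γ^t·E[r] = 0.387598, running G = 0.721973
t=3: π = [0.2864, 0.3284, 0.3853], E[r] = 0.8125, γ^t·E[r] = 0.278688, running G = 1.000660
t=4: π = [0.2858, 0.3268, 0.3874], E[r] = 0.8158, γ^t·E[r] = 0.195865, running G = 1.196525
t=5: π = [0.2857, 0.3266, 0.3877], E[r] = 0.8162, γ^t·E[r] = 0.137186, running G = 1.333712
t=6: π = [0.2857, 0.3265, 0.3877], E[r] = 0.8163, γ^t·E[r] = 0.096039, running G = 1.429751
t=7: π = [0.2857, 0.3265, 0.3878], E[r] = 0.8163, γ^t·E[r] = 0.067228, running G = 1.496978

G = 1.4970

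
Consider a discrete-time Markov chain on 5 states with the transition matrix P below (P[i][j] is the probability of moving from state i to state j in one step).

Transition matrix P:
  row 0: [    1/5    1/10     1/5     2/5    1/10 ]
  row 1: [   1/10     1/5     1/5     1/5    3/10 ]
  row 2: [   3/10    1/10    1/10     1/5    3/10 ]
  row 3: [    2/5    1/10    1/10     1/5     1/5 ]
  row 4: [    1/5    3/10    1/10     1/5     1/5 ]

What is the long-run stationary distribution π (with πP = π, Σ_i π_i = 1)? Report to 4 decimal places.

Balance equations π_j = Σ_i π_i·P[i][j]:
  π_0 = 1/5·π_0 + 1/10·π_1 + 3/10·π_2 + 2/5·π_3 + 1/5·π_4
  π_1 = 1/10·π_0 + 1/5·π_1 + 1/10·π_2 + 1/10·π_3 + 3/10·π_4
  π_2 = 1/5·π_0 + 1/5·π_1 + 1/10·π_2 + 1/10·π_3 + 1/10·π_4
  π_3 = 2/5·π_0 + 1/5·π_1 + 1/5·π_2 + 1/5·π_3 + 1/5·π_4
  normalize: π_0 + π_1 + π_2 + π_3 + π_4 = 1
Solving the linear system gives exactly π = [1292/5203, 815/5203, 17/121, 1299/5203, 1066/5203].

π = [0.2483, 0.1566, 0.1405, 0.2497, 0.2049]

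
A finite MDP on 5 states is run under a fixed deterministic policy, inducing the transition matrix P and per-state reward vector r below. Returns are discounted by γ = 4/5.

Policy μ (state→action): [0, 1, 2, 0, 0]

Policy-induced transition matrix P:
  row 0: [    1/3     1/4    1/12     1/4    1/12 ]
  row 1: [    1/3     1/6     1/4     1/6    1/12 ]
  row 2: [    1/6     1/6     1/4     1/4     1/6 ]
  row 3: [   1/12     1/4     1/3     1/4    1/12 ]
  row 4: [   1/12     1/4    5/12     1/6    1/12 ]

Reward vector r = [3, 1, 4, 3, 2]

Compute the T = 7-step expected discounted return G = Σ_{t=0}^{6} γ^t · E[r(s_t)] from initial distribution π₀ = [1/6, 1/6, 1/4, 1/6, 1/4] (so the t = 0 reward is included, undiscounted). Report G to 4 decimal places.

G = 10.7256

t=0: π = [0.1667, 0.1667, 0.2500, 0.1667, 0.2500], E[r] = 2.6667, γ^t·E[r] = 2.666667, running G = 2.666667
t=1: π = [0.1875, 0.2153, 0.2778, 0.2153, 0.1042], E[r] = 2.7431, γ^t·E[r] = 2.194444, running G = 4.861111
t=2: π = [0.2072, 0.2089, 0.2541, 0.2234, 0.1065], E[r] = 2.7297, γ^t·E[r] = 1.747037, running G = 6.608148
t=3: π = [0.2085, 0.2114, 0.2518, 0.2237, 0.1045], E[r] = 2.7245, γ^t·E[r] = 1.394938, running G = 8.003086
t=4: π = [0.2093, 0.2114, 0.2513, 0.2237, 0.1043], E[r] = 2.7242, γ^t·E[r] = 1.115830, running G = 9.118917
t=5: π = [0.2095, 0.2114, 0.2511, 0.2237, 0.1043], E[r] = 2.7240, γ^t·E[r] = 0.892595, running G = 10.011512
t=6: π = [0.2095, 0.2115, 0.2511, 0.2237, 0.1043], E[r] = 2.7239, γ^t·E[r] = 0.714066, running G = 10.725578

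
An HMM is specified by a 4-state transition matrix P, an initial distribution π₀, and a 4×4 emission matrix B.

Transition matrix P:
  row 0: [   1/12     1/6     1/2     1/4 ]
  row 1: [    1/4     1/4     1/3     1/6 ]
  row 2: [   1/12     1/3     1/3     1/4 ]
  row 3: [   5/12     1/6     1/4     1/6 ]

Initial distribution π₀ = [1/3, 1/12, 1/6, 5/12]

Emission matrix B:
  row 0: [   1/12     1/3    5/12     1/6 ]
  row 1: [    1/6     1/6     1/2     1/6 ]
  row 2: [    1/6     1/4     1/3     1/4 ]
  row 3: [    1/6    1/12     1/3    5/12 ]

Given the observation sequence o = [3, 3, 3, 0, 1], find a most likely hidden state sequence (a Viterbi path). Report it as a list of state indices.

t=0: δ = [5.556e-02, 1.389e-02, 4.167e-02, 1.736e-01]  (obs o_0=3)
t=1: δ = [1.206e-02, 4.823e-03, 1.085e-02, 1.206e-02]  ψ = [3, 3, 3, 3]  (obs o_1=3)
t=2: δ = [8.372e-04, 6.028e-04, 1.507e-03, 1.256e-03]  ψ = [3, 2, 0, 0]  (obs o_2=3)
t=3: δ = [4.361e-05, 8.372e-05, 8.372e-05, 6.279e-05]  ψ = [3, 2, 2, 2]  (obs o_3=0)
t=4: δ = [8.721e-06, 4.651e-06, 6.977e-06, 1.744e-06]  ψ = [3, 2, 1, 2]  (obs o_4=1)
backtrack: best end state = 0; path = [3, 0, 2, 3, 0]

path = [3, 0, 2, 3, 0]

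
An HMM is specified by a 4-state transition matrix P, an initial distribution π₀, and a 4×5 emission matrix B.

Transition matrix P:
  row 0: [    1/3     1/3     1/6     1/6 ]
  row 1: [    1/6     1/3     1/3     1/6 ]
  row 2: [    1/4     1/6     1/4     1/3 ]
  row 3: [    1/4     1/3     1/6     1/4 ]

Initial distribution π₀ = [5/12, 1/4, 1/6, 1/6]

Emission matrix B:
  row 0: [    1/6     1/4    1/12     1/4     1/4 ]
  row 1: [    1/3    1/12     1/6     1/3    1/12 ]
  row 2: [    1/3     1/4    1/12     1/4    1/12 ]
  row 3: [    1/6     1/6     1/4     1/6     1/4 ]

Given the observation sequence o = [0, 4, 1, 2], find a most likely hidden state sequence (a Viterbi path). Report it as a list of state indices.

t=0: δ = [6.944e-02, 8.333e-02, 5.556e-02, 2.778e-02]  (obs o_0=0)
t=1: δ = [5.787e-03, 2.315e-03, 2.315e-03, 4.630e-03]  ψ = [0, 1, 1, 2]  (obs o_1=4)
t=2: δ = [4.823e-04, 1.608e-04, 2.411e-04, 1.929e-04]  ψ = [0, 0, 0, 3]  (obs o_2=1)
t=3: δ = [1.340e-05, 2.679e-05, 6.698e-06, 2.009e-05]  ψ = [0, 0, 0, 0]  (obs o_3=2)
backtrack: best end state = 1; path = [0, 0, 0, 1]

path = [0, 0, 0, 1]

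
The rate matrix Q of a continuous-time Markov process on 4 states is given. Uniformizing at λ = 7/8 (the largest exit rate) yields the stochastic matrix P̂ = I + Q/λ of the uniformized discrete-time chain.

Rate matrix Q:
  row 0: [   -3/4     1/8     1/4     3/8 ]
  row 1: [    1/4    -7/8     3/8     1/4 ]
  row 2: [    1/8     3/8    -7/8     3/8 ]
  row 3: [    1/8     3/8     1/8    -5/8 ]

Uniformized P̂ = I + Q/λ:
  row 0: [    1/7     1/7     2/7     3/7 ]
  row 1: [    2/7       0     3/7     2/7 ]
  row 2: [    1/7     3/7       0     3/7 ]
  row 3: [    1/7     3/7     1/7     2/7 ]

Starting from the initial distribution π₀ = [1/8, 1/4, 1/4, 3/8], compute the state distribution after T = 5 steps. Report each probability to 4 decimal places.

t=0: π = [0.1250, 0.2500, 0.2500, 0.3750]
t=1: π = [0.1786, 0.2857, 0.1964, 0.3393]
t=2: π = [0.1837, 0.2551, 0.2219, 0.3393]
t=3: π = [0.1793, 0.2668, 0.2103, 0.3437]
t=4: π = [0.1810, 0.2630, 0.2147, 0.3414]
t=5: π = [0.1804, 0.2641, 0.2132, 0.3422]

π = [0.1804, 0.2641, 0.2132, 0.3422]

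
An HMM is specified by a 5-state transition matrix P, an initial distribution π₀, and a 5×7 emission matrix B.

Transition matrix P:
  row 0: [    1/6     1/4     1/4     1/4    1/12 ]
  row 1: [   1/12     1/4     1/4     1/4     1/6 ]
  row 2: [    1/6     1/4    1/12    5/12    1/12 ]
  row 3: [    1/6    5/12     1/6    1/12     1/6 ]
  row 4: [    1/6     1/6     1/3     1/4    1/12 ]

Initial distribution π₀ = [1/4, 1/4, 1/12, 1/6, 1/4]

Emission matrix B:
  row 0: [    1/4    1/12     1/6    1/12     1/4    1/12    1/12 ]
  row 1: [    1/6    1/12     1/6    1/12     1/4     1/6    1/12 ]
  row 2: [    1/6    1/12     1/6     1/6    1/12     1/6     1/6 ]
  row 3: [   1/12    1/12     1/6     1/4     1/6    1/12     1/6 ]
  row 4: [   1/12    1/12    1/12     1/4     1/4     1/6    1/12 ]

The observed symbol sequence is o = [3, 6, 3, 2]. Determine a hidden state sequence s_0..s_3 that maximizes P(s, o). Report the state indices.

t=0: δ = [2.083e-02, 2.083e-02, 1.389e-02, 4.167e-02, 6.250e-02]  (obs o_0=3)
t=1: δ = [8.681e-04, 1.447e-03, 3.472e-03, 2.604e-03, 5.787e-04]  ψ = [4, 3, 4, 4, 3]  (obs o_1=6)
t=2: δ = [4.823e-05, 9.042e-05, 7.234e-05, 3.617e-04, 1.085e-04]  ψ = [2, 3, 3, 2, 3]  (obs o_2=3)
t=3: δ = [1.005e-05, 2.512e-05, 1.005e-05, 5.023e-06, 5.023e-06]  ψ = [3, 3, 3, 2, 3]  (obs o_3=2)
backtrack: best end state = 1; path = [4, 2, 3, 1]

path = [4, 2, 3, 1]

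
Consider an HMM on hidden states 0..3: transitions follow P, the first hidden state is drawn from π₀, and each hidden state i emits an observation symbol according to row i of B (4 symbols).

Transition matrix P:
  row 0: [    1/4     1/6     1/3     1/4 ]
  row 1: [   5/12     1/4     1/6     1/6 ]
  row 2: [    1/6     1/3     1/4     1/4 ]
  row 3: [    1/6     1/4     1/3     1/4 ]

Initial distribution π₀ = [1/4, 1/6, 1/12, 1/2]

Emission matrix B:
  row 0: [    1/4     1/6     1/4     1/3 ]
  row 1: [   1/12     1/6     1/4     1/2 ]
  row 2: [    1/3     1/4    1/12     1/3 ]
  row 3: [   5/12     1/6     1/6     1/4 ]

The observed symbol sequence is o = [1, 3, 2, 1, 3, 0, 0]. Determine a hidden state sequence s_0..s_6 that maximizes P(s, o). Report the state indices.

path = [3, 1, 0, 2, 1, 0, 2]

t=0: δ = [4.167e-02, 2.778e-02, 2.083e-02, 8.333e-02]  (obs o_0=1)
t=1: δ = [4.630e-03, 1.042e-02, 9.259e-03, 5.208e-03]  ψ = [3, 3, 3, 3]  (obs o_1=3)
t=2: δ = [1.085e-03, 7.716e-04, 1.929e-04, 3.858e-04]  ψ = [1, 2, 2, 2]  (obs o_2=2)
t=3: δ = [5.358e-05, 3.215e-05, 9.042e-05, 4.521e-05]  ψ = [1, 1, 0, 0]  (obs o_3=1)
t=4: δ = [5.023e-06, 1.507e-05, 7.535e-06, 5.651e-06]  ψ = [2, 2, 2, 2]  (obs o_4=3)
t=5: δ = [1.570e-06, 3.140e-07, 8.372e-07, 1.047e-06]  ψ = [1, 1, 1, 1]  (obs o_5=0)
t=6: δ = [9.811e-08, 2.326e-08, 1.744e-07, 1.635e-07]  ψ = [0, 2, 0, 0]  (obs o_6=0)
backtrack: best end state = 2; path = [3, 1, 0, 2, 1, 0, 2]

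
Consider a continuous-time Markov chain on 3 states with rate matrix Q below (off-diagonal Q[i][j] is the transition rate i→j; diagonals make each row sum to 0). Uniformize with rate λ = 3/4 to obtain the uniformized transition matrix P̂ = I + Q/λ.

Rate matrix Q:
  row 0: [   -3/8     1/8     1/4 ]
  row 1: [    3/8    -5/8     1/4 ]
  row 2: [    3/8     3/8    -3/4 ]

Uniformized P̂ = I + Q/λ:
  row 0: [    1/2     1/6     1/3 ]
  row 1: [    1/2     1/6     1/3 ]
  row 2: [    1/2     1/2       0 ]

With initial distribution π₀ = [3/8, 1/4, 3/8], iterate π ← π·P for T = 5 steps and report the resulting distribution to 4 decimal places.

t=0: π = [0.3750, 0.2500, 0.3750]
t=1: π = [0.5000, 0.2917, 0.2083]
t=2: π = [0.5000, 0.2361, 0.2639]
t=3: π = [0.5000, 0.2546, 0.2454]
t=4: π = [0.5000, 0.2485, 0.2515]
t=5: π = [0.5000, 0.2505, 0.2495]

π = [0.5000, 0.2505, 0.2495]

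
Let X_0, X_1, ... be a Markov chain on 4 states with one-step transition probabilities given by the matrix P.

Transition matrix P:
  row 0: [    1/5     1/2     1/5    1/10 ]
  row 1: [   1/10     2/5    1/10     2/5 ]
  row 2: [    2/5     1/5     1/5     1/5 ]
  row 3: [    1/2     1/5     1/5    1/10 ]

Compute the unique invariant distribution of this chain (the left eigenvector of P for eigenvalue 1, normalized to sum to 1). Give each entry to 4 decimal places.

Balance equations π_j = Σ_i π_i·P[i][j]:
  π_0 = 1/5·π_0 + 1/10·π_1 + 2/5·π_2 + 1/2·π_3
  π_1 = 1/2·π_0 + 2/5·π_1 + 1/5·π_2 + 1/5·π_3
  π_2 = 1/5·π_0 + 1/10·π_1 + 1/5·π_2 + 1/5·π_3
  normalize: π_0 + π_1 + π_2 + π_3 = 1
Solving the linear system gives exactly π = [306/1157, 404/1157, 191/1157, 256/1157].

π = [0.2645, 0.3492, 0.1651, 0.2213]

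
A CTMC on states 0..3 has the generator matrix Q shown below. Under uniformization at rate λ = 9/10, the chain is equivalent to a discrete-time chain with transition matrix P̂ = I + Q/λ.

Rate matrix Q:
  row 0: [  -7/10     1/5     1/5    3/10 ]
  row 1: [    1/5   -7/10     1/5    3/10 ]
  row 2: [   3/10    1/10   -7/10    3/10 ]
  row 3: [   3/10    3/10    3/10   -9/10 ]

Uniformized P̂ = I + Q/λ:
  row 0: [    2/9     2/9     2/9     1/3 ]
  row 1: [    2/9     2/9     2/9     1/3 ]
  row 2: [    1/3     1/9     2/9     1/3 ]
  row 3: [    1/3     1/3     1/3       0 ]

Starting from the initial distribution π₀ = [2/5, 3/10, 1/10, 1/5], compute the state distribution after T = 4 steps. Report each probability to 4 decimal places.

t=0: π = [0.4000, 0.3000, 0.1000, 0.2000]
t=1: π = [0.2556, 0.2333, 0.2444, 0.2667]
t=2: π = [0.2790, 0.2247, 0.2519, 0.2444]
t=3: π = [0.2774, 0.2214, 0.2494, 0.2519]
t=4: π = [0.2779, 0.2225, 0.2502, 0.2494]

π = [0.2779, 0.2225, 0.2502, 0.2494]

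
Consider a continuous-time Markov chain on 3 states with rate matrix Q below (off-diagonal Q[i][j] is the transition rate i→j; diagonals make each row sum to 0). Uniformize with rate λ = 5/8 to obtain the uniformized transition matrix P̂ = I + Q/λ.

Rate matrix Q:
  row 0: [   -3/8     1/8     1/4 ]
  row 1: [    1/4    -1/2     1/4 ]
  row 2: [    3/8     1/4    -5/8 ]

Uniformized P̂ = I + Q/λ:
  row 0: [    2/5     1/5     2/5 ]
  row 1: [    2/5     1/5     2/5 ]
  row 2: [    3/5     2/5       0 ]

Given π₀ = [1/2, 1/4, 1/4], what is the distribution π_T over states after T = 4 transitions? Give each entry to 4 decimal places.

t=0: π = [0.5000, 0.2500, 0.2500]
t=1: π = [0.4500, 0.2500, 0.3000]
t=2: π = [0.4600, 0.2600, 0.2800]
t=3: π = [0.4560, 0.2560, 0.2880]
t=4: π = [0.4576, 0.2576, 0.2848]

π = [0.4576, 0.2576, 0.2848]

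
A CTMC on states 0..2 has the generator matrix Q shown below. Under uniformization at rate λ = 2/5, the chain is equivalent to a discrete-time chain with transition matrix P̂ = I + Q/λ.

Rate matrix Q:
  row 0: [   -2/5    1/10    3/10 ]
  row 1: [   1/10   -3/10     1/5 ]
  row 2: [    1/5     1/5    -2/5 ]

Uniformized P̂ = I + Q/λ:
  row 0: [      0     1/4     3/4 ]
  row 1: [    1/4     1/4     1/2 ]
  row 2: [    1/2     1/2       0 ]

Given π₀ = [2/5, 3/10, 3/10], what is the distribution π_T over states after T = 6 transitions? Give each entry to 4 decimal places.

t=0: π = [0.4000, 0.3000, 0.3000]
t=1: π = [0.2250, 0.3250, 0.4500]
t=2: π = [0.3063, 0.3625, 0.3313]
t=3: π = [0.2563, 0.3328, 0.4109]
t=4: π = [0.2887, 0.3527, 0.3586]
t=5: π = [0.2675, 0.3396, 0.3929]
t=6: π = [0.2813, 0.3482, 0.3704]

π = [0.2813, 0.3482, 0.3704]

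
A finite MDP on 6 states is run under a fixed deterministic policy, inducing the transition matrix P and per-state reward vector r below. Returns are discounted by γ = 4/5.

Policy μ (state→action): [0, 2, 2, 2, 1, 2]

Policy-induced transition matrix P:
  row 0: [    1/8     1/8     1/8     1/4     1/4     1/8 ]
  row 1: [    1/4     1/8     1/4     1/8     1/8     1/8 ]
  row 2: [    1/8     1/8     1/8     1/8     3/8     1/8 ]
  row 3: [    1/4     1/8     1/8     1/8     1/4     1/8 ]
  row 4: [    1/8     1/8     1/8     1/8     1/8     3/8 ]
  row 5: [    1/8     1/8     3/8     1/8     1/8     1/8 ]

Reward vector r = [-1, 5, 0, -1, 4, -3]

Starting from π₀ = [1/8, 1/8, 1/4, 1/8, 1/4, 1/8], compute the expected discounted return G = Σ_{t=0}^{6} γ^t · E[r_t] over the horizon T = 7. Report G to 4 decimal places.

t=0: π = [0.1250, 0.1250, 0.2500, 0.1250, 0.2500, 0.1250], E[r] = 1.0000, γ^t·E[r] = 1.000000, running G = 1.000000
t=1: π = [0.1563, 0.1250, 0.1719, 0.1406, 0.2188, 0.1875], E[r] = 0.6406, γ^t·E[r] = 0.512500, running G = 1.512500
t=2: π = [0.1582, 0.1250, 0.1875, 0.1445, 0.2051, 0.1797], E[r] = 0.6035, γ^t·E[r] = 0.386250, running G = 1.898750
t=3: π = [0.1587, 0.1250, 0.1855, 0.1448, 0.2097, 0.1763], E[r] = 0.6316, γ^t·E[r] = 0.323375, running G = 2.222125
t=4: π = [0.1587, 0.1250, 0.1847, 0.1448, 0.2093, 0.1774], E[r] = 0.6264, γ^t·E[r] = 0.256588, running G = 2.478713
t=5: π = [0.1587, 0.1250, 0.1850, 0.1448, 0.2091, 0.1773], E[r] = 0.6259, γ^t·E[r] = 0.205099, running G = 2.683811
t=6: π = [0.1587, 0.1250, 0.1850, 0.1448, 0.2092, 0.1773], E[r] = 0.6264, γ^t·E[r] = 0.164196, running G = 2.848007

G = 2.8480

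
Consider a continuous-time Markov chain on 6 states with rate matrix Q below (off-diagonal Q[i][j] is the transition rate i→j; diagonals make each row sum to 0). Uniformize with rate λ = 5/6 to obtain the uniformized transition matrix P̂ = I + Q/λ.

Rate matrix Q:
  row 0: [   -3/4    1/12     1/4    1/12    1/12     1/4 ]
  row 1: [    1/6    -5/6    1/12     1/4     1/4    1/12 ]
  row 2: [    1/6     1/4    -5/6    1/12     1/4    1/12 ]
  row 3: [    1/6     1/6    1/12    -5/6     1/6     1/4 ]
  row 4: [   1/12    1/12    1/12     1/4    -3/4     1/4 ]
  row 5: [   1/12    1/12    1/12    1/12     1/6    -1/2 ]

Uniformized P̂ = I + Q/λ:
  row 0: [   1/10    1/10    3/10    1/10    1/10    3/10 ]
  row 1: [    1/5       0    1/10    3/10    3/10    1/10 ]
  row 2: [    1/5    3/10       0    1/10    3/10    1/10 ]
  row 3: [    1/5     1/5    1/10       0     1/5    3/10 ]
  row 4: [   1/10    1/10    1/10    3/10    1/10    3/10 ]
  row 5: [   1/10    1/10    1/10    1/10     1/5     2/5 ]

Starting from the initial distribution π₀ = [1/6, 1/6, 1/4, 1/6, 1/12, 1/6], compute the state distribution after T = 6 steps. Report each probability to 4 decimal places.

t=0: π = [0.1667, 0.1667, 0.2500, 0.1667, 0.0833, 0.1667]
t=1: π = [0.1583, 0.1500, 0.1083, 0.1333, 0.2167, 0.2333]
t=2: π = [0.1392, 0.1200, 0.1208, 0.1600, 0.1883, 0.2717]
t=3: π = [0.1401, 0.1282, 0.1158, 0.1457, 0.1913, 0.2790]
t=4: π = [0.1390, 0.1249, 0.1164, 0.1493, 0.1913, 0.2791]
t=5: π = [0.1391, 0.1257, 0.1161, 0.1483, 0.1911, 0.2796]
t=6: π = [0.1390, 0.1255, 0.1162, 0.1485, 0.1912, 0.2796]

π = [0.1390, 0.1255, 0.1162, 0.1485, 0.1912, 0.2796]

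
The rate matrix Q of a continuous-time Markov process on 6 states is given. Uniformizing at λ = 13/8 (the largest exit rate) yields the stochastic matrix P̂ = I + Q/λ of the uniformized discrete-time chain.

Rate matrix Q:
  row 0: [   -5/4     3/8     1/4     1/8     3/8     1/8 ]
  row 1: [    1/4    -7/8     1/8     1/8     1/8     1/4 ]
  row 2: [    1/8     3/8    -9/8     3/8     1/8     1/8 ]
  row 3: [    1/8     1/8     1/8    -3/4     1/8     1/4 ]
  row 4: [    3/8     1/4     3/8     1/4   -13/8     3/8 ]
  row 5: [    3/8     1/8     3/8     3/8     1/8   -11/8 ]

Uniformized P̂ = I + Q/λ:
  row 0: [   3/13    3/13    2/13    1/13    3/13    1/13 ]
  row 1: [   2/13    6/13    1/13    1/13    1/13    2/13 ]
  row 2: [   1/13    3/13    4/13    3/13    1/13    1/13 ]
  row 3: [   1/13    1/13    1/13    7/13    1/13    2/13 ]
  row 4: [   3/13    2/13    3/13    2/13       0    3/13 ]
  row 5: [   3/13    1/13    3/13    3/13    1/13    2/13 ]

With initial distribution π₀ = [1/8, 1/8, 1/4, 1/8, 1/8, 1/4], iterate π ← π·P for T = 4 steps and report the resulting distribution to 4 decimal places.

π = [0.1521, 0.2155, 0.1614, 0.2411, 0.0931, 0.1368]

t=0: π = [0.1250, 0.1250, 0.2500, 0.1250, 0.1250, 0.2500]
t=1: π = [0.1635, 0.1923, 0.2019, 0.2212, 0.0865, 0.1346]
t=2: π = [0.1509, 0.2138, 0.1701, 0.2374, 0.0954, 0.1324]
t=3: π = [0.1516, 0.2159, 0.1628, 0.2404, 0.0928, 0.1365]
t=4: π = [0.1521, 0.2155, 0.1614, 0.2411, 0.0931, 0.1368]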